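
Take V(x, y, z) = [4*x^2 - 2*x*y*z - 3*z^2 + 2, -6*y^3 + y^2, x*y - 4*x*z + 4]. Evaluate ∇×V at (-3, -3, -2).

(-3, -11, 12)

(∇×V)₁ = ∂V₃/∂y − ∂V₂/∂z = x
(∇×V)₂ = ∂V₁/∂z − ∂V₃/∂x = -2*x*y - y - 2*z
(∇×V)₃ = ∂V₂/∂x − ∂V₁/∂y = 2*x*z
∇×V = (x, -2*x*y - y - 2*z, 2*x*z)
At (-3, -3, -2): (-3, -11, 12).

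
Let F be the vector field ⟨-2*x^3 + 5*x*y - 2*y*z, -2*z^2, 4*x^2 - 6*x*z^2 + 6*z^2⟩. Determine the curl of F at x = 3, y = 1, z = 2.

(∇×F)₁ = ∂F₃/∂y − ∂F₂/∂z = 4*z
(∇×F)₂ = ∂F₁/∂z − ∂F₃/∂x = -8*x - 2*y + 6*z^2
(∇×F)₃ = ∂F₂/∂x − ∂F₁/∂y = -5*x + 2*z
∇×F = (4*z, -8*x - 2*y + 6*z^2, -5*x + 2*z)
At (3, 1, 2): (8, -2, -11).

(8, -2, -11)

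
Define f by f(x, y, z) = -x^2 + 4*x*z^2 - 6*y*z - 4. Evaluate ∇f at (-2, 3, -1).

(8, 6, -2)

∂f/∂x = -2*x + 4*z^2
∂f/∂y = -6*z
∂f/∂z = 8*x*z - 6*y
∇f = (-2*x + 4*z^2, -6*z, 8*x*z - 6*y)
At (-2, 3, -1): (8, 6, -2).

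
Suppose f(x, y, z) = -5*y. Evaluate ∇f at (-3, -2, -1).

∂f/∂x = 0
∂f/∂y = -5
∂f/∂z = 0
∇f = (0, -5, 0)
At (-3, -2, -1): (0, -5, 0).

(0, -5, 0)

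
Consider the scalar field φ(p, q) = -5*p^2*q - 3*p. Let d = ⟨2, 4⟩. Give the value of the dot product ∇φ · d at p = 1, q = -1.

-6

∂φ/∂p = -10*p*q - 3
∂φ/∂q = -5*p^2
∇φ at (1, -1) = (7, -5)
∇φ · d = (7)(2) + (-5)(4) = -6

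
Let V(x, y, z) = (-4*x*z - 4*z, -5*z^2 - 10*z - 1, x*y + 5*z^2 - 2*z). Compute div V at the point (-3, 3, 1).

∂V₁/∂x = -4*z
∂V₂/∂y = 0
∂V₃/∂z = 10*z - 2
∇·V = 6*z - 2
At (-3, 3, 1): 4.

4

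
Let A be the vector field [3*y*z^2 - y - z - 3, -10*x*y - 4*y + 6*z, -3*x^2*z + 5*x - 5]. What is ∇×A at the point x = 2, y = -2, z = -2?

(-6, -6, 9)

(∇×A)₁ = ∂A₃/∂y − ∂A₂/∂z = -6
(∇×A)₂ = ∂A₁/∂z − ∂A₃/∂x = 6*x*z + 6*y*z - 6
(∇×A)₃ = ∂A₂/∂x − ∂A₁/∂y = -10*y - 3*z^2 + 1
∇×A = (-6, 6*x*z + 6*y*z - 6, -10*y - 3*z^2 + 1)
At (2, -2, -2): (-6, -6, 9).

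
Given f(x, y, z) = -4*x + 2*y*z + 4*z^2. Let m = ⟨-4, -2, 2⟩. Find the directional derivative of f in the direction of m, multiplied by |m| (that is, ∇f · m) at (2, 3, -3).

∂f/∂x = -4
∂f/∂y = 2*z
∂f/∂z = 2*y + 8*z
∇f at (2, 3, -3) = (-4, -6, -18)
∇f · m = (-4)(-4) + (-6)(-2) + (-18)(2) = -8

-8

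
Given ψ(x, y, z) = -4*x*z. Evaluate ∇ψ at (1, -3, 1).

(-4, 0, -4)

∂ψ/∂x = -4*z
∂ψ/∂y = 0
∂ψ/∂z = -4*x
∇ψ = (-4*z, 0, -4*x)
At (1, -3, 1): (-4, 0, -4).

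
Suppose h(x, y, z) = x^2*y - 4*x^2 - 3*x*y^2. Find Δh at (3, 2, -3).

-22

∂²h/∂x² = 2*(y - 4)
∂²h/∂y² = -6*x
∂²h/∂z² = 0
∇²h = -6*x + 2*y - 8
At (3, 2, -3): -22.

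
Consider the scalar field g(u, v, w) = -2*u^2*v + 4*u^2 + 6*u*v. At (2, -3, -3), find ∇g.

(22, 4, 0)

∂g/∂u = -4*u*v + 8*u + 6*v
∂g/∂v = -2*u^2 + 6*u
∂g/∂w = 0
∇g = (-4*u*v + 8*u + 6*v, -2*u^2 + 6*u, 0)
At (2, -3, -3): (22, 4, 0).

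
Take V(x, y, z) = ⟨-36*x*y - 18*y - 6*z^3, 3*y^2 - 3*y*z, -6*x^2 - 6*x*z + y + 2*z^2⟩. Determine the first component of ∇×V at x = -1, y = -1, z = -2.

(∇×V)_1 = ∂V₃/∂y − ∂V₂/∂z
= 1 − (-3*y)
= 3*y + 1
At (-1, -1, -2): -2.

-2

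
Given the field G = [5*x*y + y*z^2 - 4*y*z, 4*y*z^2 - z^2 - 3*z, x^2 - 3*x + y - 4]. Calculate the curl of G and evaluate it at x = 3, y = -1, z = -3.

(-26, 7, -36)

(∇×G)₁ = ∂G₃/∂y − ∂G₂/∂z = -8*y*z + 2*z + 4
(∇×G)₂ = ∂G₁/∂z − ∂G₃/∂x = -2*x + 2*y*z - 4*y + 3
(∇×G)₃ = ∂G₂/∂x − ∂G₁/∂y = -5*x - z^2 + 4*z
∇×G = (-8*y*z + 2*z + 4, -2*x + 2*y*z - 4*y + 3, -5*x - z^2 + 4*z)
At (3, -1, -3): (-26, 7, -36).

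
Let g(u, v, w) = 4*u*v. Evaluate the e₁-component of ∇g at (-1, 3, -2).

(∇g)_1 = ∂g/∂u = 4*v
At (-1, 3, -2): 12.

12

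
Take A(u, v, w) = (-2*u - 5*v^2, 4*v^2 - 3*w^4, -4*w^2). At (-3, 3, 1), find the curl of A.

(12, 0, 30)

(∇×A)₁ = ∂A₃/∂v − ∂A₂/∂w = 12*w^3
(∇×A)₂ = ∂A₁/∂w − ∂A₃/∂u = 0
(∇×A)₃ = ∂A₂/∂u − ∂A₁/∂v = 10*v
∇×A = (12*w^3, 0, 10*v)
At (-3, 3, 1): (12, 0, 30).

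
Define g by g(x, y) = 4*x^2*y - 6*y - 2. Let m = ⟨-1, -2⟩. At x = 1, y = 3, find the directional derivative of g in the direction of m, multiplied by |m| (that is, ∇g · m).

-20

∂g/∂x = 8*x*y
∂g/∂y = 4*x^2 - 6
∇g at (1, 3) = (24, -2)
∇g · m = (24)(-1) + (-2)(-2) = -20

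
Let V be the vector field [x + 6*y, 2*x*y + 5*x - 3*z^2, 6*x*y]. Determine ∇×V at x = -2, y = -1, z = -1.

(-18, 6, -3)

(∇×V)₁ = ∂V₃/∂y − ∂V₂/∂z = 6*x + 6*z
(∇×V)₂ = ∂V₁/∂z − ∂V₃/∂x = -6*y
(∇×V)₃ = ∂V₂/∂x − ∂V₁/∂y = 2*y - 1
∇×V = (6*x + 6*z, -6*y, 2*y - 1)
At (-2, -1, -1): (-18, 6, -3).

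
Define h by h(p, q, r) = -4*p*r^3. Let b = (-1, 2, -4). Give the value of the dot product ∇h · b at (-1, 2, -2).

-224

∂h/∂p = -4*r^3
∂h/∂q = 0
∂h/∂r = -12*p*r^2
∇h at (-1, 2, -2) = (32, 0, 48)
∇h · b = (32)(-1) + (0)(2) + (48)(-4) = -224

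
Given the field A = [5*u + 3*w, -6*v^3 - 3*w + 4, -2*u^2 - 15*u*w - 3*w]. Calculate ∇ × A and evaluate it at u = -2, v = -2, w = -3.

(3, -50, 0)

(∇×A)₁ = ∂A₃/∂v − ∂A₂/∂w = 3
(∇×A)₂ = ∂A₁/∂w − ∂A₃/∂u = 4*u + 15*w + 3
(∇×A)₃ = ∂A₂/∂u − ∂A₁/∂v = 0
∇×A = (3, 4*u + 15*w + 3, 0)
At (-2, -2, -3): (3, -50, 0).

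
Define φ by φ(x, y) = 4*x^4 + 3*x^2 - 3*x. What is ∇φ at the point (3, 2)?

∂φ/∂x = 16*x^3 + 6*x - 3
∂φ/∂y = 0
∇φ = (16*x^3 + 6*x - 3, 0)
At (3, 2): (447, 0).

(447, 0)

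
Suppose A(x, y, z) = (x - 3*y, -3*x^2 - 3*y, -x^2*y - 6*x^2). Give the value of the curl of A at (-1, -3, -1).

(∇×A)₁ = ∂A₃/∂y − ∂A₂/∂z = -x^2
(∇×A)₂ = ∂A₁/∂z − ∂A₃/∂x = 2*x*y + 12*x
(∇×A)₃ = ∂A₂/∂x − ∂A₁/∂y = -6*x + 3
∇×A = (-x^2, 2*x*y + 12*x, -6*x + 3)
At (-1, -3, -1): (-1, -6, 9).

(-1, -6, 9)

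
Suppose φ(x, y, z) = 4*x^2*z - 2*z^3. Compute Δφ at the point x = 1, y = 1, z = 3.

-12

∂²φ/∂x² = 8*z
∂²φ/∂y² = 0
∂²φ/∂z² = -12*z
∇²φ = -4*z
At (1, 1, 3): -12.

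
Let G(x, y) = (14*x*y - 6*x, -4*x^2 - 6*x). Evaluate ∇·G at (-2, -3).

∂G₁/∂x = 14*y - 6
∂G₂/∂y = 0
∇·G = 14*y - 6
At (-2, -3): -48.

-48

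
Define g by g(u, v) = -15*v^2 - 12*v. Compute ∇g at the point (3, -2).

∂g/∂u = 0
∂g/∂v = -30*v - 12
∇g = (0, -30*v - 12)
At (3, -2): (0, 48).

(0, 48)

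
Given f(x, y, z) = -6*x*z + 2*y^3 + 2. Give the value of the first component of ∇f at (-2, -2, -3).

18

(∇f)_1 = ∂f/∂x = -6*z
At (-2, -2, -3): 18.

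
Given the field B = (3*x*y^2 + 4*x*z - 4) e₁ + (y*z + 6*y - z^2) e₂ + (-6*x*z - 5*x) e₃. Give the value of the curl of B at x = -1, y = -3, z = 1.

(5, 7, -18)

(∇×B)₁ = ∂B₃/∂y − ∂B₂/∂z = -y + 2*z
(∇×B)₂ = ∂B₁/∂z − ∂B₃/∂x = 4*x + 6*z + 5
(∇×B)₃ = ∂B₂/∂x − ∂B₁/∂y = -6*x*y
∇×B = (-y + 2*z, 4*x + 6*z + 5, -6*x*y)
At (-1, -3, 1): (5, 7, -18).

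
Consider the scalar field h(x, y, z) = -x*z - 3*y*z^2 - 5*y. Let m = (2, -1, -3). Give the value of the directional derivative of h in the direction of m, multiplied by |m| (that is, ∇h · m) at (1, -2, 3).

-79

∂h/∂x = -z
∂h/∂y = -3*z^2 - 5
∂h/∂z = -x - 6*y*z
∇h at (1, -2, 3) = (-3, -32, 35)
∇h · m = (-3)(2) + (-32)(-1) + (35)(-3) = -79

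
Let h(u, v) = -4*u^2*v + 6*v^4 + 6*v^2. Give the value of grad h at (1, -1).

(8, -40)

∂h/∂u = -8*u*v
∂h/∂v = -4*u^2 + 24*v^3 + 12*v
∇h = (-8*u*v, -4*u^2 + 24*v^3 + 12*v)
At (1, -1): (8, -40).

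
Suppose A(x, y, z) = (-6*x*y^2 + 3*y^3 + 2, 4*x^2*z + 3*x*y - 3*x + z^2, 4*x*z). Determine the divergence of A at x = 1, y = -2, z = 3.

-17

∂A₁/∂x = -6*y^2
∂A₂/∂y = 3*x
∂A₃/∂z = 4*x
∇·A = 7*x - 6*y^2
At (1, -2, 3): -17.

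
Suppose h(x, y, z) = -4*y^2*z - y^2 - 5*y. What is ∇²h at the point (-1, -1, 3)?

-26

∂²h/∂x² = 0
∂²h/∂y² = -2*(4*z + 1)
∂²h/∂z² = 0
∇²h = -8*z - 2
At (-1, -1, 3): -26.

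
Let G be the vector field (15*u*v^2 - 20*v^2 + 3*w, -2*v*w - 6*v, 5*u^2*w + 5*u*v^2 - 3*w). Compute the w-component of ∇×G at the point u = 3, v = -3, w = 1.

(∇×G)_3 = ∂G₂/∂u − ∂G₁/∂v
= 0 − (30*u*v - 40*v)
= -30*u*v + 40*v
At (3, -3, 1): 150.

150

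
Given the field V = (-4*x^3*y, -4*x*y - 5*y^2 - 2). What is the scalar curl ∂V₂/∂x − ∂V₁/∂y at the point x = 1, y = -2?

∂V₂/∂x = -4*y
∂V₁/∂y = -4*x^3
Scalar curl = 4*x^3 - 4*y
At (1, -2): 12.

12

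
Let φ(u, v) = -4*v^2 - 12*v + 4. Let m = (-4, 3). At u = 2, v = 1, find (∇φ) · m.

-60

∂φ/∂u = 0
∂φ/∂v = -8*v - 12
∇φ at (2, 1) = (0, -20)
∇φ · m = (0)(-4) + (-20)(3) = -60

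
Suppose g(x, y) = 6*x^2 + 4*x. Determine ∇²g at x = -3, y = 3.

∂²g/∂x² = 12
∂²g/∂y² = 0
∇²g = 12
At (-3, 3): 12.

12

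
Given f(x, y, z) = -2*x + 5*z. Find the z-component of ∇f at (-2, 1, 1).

(∇f)_3 = ∂f/∂z = 5
At (-2, 1, 1): 5.

5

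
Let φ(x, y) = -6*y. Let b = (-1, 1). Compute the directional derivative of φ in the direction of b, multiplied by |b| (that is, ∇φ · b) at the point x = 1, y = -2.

∂φ/∂x = 0
∂φ/∂y = -6
∇φ at (1, -2) = (0, -6)
∇φ · b = (0)(-1) + (-6)(1) = -6

-6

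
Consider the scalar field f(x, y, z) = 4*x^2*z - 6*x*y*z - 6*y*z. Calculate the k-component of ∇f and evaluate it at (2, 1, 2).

-2

(∇f)_3 = ∂f/∂z = 4*x^2 - 6*x*y - 6*y
At (2, 1, 2): -2.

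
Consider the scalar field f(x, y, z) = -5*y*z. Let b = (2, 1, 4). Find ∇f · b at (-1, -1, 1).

15

∂f/∂x = 0
∂f/∂y = -5*z
∂f/∂z = -5*y
∇f at (-1, -1, 1) = (0, -5, 5)
∇f · b = (0)(2) + (-5)(1) + (5)(4) = 15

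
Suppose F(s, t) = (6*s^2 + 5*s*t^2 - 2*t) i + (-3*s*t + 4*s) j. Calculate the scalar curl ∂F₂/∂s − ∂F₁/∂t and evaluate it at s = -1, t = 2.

∂F₂/∂s = -3*t + 4
∂F₁/∂t = 10*s*t - 2
Scalar curl = -10*s*t - 3*t + 6
At (-1, 2): 20.

20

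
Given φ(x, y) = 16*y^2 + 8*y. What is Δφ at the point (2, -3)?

∂²φ/∂x² = 0
∂²φ/∂y² = 32
∇²φ = 32
At (2, -3): 32.

32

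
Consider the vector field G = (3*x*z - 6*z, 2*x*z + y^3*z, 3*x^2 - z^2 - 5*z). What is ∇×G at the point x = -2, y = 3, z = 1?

(-23, 0, 2)

(∇×G)₁ = ∂G₃/∂y − ∂G₂/∂z = -2*x - y^3
(∇×G)₂ = ∂G₁/∂z − ∂G₃/∂x = -3*x - 6
(∇×G)₃ = ∂G₂/∂x − ∂G₁/∂y = 2*z
∇×G = (-2*x - y^3, -3*x - 6, 2*z)
At (-2, 3, 1): (-23, 0, 2).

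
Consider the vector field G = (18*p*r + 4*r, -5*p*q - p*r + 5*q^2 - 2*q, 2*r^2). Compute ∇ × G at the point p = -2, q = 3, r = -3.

(-2, -32, -12)

(∇×G)₁ = ∂G₃/∂q − ∂G₂/∂r = p
(∇×G)₂ = ∂G₁/∂r − ∂G₃/∂p = 18*p + 4
(∇×G)₃ = ∂G₂/∂p − ∂G₁/∂q = -5*q - r
∇×G = (p, 18*p + 4, -5*q - r)
At (-2, 3, -3): (-2, -32, -12).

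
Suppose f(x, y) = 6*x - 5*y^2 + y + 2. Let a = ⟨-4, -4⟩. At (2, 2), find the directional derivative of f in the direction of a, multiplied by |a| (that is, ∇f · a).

52

∂f/∂x = 6
∂f/∂y = -10*y + 1
∇f at (2, 2) = (6, -19)
∇f · a = (6)(-4) + (-19)(-4) = 52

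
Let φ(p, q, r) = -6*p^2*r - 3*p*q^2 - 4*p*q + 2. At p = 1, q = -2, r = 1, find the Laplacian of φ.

∂²φ/∂p² = -12*r
∂²φ/∂q² = -6*p
∂²φ/∂r² = 0
∇²φ = -6*p - 12*r
At (1, -2, 1): -18.

-18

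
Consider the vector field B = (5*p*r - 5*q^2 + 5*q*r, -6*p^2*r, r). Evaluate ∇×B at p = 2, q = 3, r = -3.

(∇×B)₁ = ∂B₃/∂q − ∂B₂/∂r = 6*p^2
(∇×B)₂ = ∂B₁/∂r − ∂B₃/∂p = 5*p + 5*q
(∇×B)₃ = ∂B₂/∂p − ∂B₁/∂q = -12*p*r + 10*q - 5*r
∇×B = (6*p^2, 5*p + 5*q, -12*p*r + 10*q - 5*r)
At (2, 3, -3): (24, 25, 117).

(24, 25, 117)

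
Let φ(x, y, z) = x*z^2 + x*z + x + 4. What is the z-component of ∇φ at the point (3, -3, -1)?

(∇φ)_3 = ∂φ/∂z = 2*x*z + x
At (3, -3, -1): -3.

-3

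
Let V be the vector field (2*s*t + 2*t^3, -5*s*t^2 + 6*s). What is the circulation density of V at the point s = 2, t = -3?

-97

∂V₂/∂s = -5*t^2 + 6
∂V₁/∂t = 2*s + 6*t^2
Scalar curl = -2*s - 11*t^2 + 6
At (2, -3): -97.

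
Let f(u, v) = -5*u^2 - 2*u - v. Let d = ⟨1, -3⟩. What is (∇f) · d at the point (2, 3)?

∂f/∂u = -10*u - 2
∂f/∂v = -1
∇f at (2, 3) = (-22, -1)
∇f · d = (-22)(1) + (-1)(-3) = -19

-19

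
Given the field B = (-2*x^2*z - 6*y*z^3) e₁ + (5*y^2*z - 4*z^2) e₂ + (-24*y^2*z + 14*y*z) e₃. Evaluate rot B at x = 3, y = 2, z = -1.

(54, -54, -6)

(∇×B)₁ = ∂B₃/∂y − ∂B₂/∂z = -5*y^2 - 48*y*z + 22*z
(∇×B)₂ = ∂B₁/∂z − ∂B₃/∂x = -2*x^2 - 18*y*z^2
(∇×B)₃ = ∂B₂/∂x − ∂B₁/∂y = 6*z^3
∇×B = (-5*y^2 - 48*y*z + 22*z, -2*x^2 - 18*y*z^2, 6*z^3)
At (3, 2, -1): (54, -54, -6).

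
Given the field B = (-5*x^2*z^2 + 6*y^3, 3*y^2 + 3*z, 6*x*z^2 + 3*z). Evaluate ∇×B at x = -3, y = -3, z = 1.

(-3, -96, -162)

(∇×B)₁ = ∂B₃/∂y − ∂B₂/∂z = -3
(∇×B)₂ = ∂B₁/∂z − ∂B₃/∂x = -10*x^2*z - 6*z^2
(∇×B)₃ = ∂B₂/∂x − ∂B₁/∂y = -18*y^2
∇×B = (-3, -10*x^2*z - 6*z^2, -18*y^2)
At (-3, -3, 1): (-3, -96, -162).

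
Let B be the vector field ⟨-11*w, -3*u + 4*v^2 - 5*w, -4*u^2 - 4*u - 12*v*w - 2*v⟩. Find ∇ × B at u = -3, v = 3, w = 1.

(∇×B)₁ = ∂B₃/∂v − ∂B₂/∂w = -12*w + 3
(∇×B)₂ = ∂B₁/∂w − ∂B₃/∂u = 8*u - 7
(∇×B)₃ = ∂B₂/∂u − ∂B₁/∂v = -3
∇×B = (-12*w + 3, 8*u - 7, -3)
At (-3, 3, 1): (-9, -31, -3).

(-9, -31, -3)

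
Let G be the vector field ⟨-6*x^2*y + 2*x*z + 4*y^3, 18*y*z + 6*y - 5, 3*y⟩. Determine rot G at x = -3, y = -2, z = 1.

(39, -6, 6)

(∇×G)₁ = ∂G₃/∂y − ∂G₂/∂z = -18*y + 3
(∇×G)₂ = ∂G₁/∂z − ∂G₃/∂x = 2*x
(∇×G)₃ = ∂G₂/∂x − ∂G₁/∂y = 6*x^2 - 12*y^2
∇×G = (-18*y + 3, 2*x, 6*x^2 - 12*y^2)
At (-3, -2, 1): (39, -6, 6).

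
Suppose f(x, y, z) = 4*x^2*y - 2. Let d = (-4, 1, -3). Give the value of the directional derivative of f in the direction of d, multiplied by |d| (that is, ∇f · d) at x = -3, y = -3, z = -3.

-252

∂f/∂x = 8*x*y
∂f/∂y = 4*x^2
∂f/∂z = 0
∇f at (-3, -3, -3) = (72, 36, 0)
∇f · d = (72)(-4) + (36)(1) + (0)(-3) = -252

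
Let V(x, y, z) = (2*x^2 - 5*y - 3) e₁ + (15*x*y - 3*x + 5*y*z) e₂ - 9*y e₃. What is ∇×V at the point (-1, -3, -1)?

(∇×V)₁ = ∂V₃/∂y − ∂V₂/∂z = -5*y - 9
(∇×V)₂ = ∂V₁/∂z − ∂V₃/∂x = 0
(∇×V)₃ = ∂V₂/∂x − ∂V₁/∂y = 15*y + 2
∇×V = (-5*y - 9, 0, 15*y + 2)
At (-1, -3, -1): (6, 0, -43).

(6, 0, -43)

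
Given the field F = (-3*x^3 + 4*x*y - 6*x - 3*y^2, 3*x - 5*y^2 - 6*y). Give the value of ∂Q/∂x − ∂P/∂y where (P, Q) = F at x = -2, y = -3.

∂F₂/∂x = 3
∂F₁/∂y = 4*x - 6*y
Scalar curl = -4*x + 6*y + 3
At (-2, -3): -7.

-7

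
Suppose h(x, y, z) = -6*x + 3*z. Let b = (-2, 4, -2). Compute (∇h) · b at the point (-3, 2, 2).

6

∂h/∂x = -6
∂h/∂y = 0
∂h/∂z = 3
∇h at (-3, 2, 2) = (-6, 0, 3)
∇h · b = (-6)(-2) + (0)(4) + (3)(-2) = 6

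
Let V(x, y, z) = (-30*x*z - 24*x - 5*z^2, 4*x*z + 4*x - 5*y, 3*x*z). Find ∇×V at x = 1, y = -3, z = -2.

(∇×V)₁ = ∂V₃/∂y − ∂V₂/∂z = -4*x
(∇×V)₂ = ∂V₁/∂z − ∂V₃/∂x = -30*x - 13*z
(∇×V)₃ = ∂V₂/∂x − ∂V₁/∂y = 4*z + 4
∇×V = (-4*x, -30*x - 13*z, 4*z + 4)
At (1, -3, -2): (-4, -4, -4).

(-4, -4, -4)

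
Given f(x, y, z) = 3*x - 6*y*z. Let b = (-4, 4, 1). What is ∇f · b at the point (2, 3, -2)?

∂f/∂x = 3
∂f/∂y = -6*z
∂f/∂z = -6*y
∇f at (2, 3, -2) = (3, 12, -18)
∇f · b = (3)(-4) + (12)(4) + (-18)(1) = 18

18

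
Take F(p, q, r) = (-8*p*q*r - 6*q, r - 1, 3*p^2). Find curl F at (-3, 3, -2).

(∇×F)₁ = ∂F₃/∂q − ∂F₂/∂r = -1
(∇×F)₂ = ∂F₁/∂r − ∂F₃/∂p = -8*p*q - 6*p
(∇×F)₃ = ∂F₂/∂p − ∂F₁/∂q = 8*p*r + 6
∇×F = (-1, -8*p*q - 6*p, 8*p*r + 6)
At (-3, 3, -2): (-1, 90, 54).

(-1, 90, 54)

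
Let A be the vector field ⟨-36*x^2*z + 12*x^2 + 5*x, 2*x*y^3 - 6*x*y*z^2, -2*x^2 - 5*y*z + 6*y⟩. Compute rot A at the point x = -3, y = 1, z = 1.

(∇×A)₁ = ∂A₃/∂y − ∂A₂/∂z = 12*x*y*z - 5*z + 6
(∇×A)₂ = ∂A₁/∂z − ∂A₃/∂x = -36*x^2 + 4*x
(∇×A)₃ = ∂A₂/∂x − ∂A₁/∂y = 2*y^3 - 6*y*z^2
∇×A = (12*x*y*z - 5*z + 6, -36*x^2 + 4*x, 2*y^3 - 6*y*z^2)
At (-3, 1, 1): (-35, -336, -4).

(-35, -336, -4)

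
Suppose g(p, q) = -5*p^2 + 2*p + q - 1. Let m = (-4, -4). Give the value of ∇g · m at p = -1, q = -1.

-52

∂g/∂p = -10*p + 2
∂g/∂q = 1
∇g at (-1, -1) = (12, 1)
∇g · m = (12)(-4) + (1)(-4) = -52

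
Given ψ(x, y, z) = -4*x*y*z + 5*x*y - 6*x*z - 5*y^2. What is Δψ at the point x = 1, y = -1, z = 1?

-10

∂²ψ/∂x² = 0
∂²ψ/∂y² = -10
∂²ψ/∂z² = 0
∇²ψ = -10
At (1, -1, 1): -10.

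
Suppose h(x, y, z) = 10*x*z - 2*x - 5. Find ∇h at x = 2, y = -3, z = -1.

(-12, 0, 20)

∂h/∂x = 10*z - 2
∂h/∂y = 0
∂h/∂z = 10*x
∇h = (10*z - 2, 0, 10*x)
At (2, -3, -1): (-12, 0, 20).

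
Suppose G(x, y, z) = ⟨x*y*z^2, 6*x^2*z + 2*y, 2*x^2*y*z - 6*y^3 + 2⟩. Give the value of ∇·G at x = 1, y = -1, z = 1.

-1

∂G₁/∂x = y*z^2
∂G₂/∂y = 2
∂G₃/∂z = 2*x^2*y
∇·G = 2*x^2*y + y*z^2 + 2
At (1, -1, 1): -1.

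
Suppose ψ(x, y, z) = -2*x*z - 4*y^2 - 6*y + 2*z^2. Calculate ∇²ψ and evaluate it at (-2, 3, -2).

∂²ψ/∂x² = 0
∂²ψ/∂y² = -8
∂²ψ/∂z² = 4
∇²ψ = -4
At (-2, 3, -2): -4.

-4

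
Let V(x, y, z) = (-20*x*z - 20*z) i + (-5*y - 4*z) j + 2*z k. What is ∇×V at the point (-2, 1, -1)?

(4, 20, 0)

(∇×V)₁ = ∂V₃/∂y − ∂V₂/∂z = 4
(∇×V)₂ = ∂V₁/∂z − ∂V₃/∂x = -20*x - 20
(∇×V)₃ = ∂V₂/∂x − ∂V₁/∂y = 0
∇×V = (4, -20*x - 20, 0)
At (-2, 1, -1): (4, 20, 0).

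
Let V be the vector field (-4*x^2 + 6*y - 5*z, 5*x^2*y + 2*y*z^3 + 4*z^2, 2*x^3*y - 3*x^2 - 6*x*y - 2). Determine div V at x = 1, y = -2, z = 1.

-1

∂V₁/∂x = -8*x
∂V₂/∂y = 5*x^2 + 2*z^3
∂V₃/∂z = 0
∇·V = 5*x^2 - 8*x + 2*z^3
At (1, -2, 1): -1.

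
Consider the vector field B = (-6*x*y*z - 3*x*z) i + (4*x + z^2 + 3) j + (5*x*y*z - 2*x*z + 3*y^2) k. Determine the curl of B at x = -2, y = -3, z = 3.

(∇×B)₁ = ∂B₃/∂y − ∂B₂/∂z = 5*x*z + 6*y - 2*z
(∇×B)₂ = ∂B₁/∂z − ∂B₃/∂x = -6*x*y - 3*x - 5*y*z + 2*z
(∇×B)₃ = ∂B₂/∂x − ∂B₁/∂y = 6*x*z + 4
∇×B = (5*x*z + 6*y - 2*z, -6*x*y - 3*x - 5*y*z + 2*z, 6*x*z + 4)
At (-2, -3, 3): (-54, 21, -32).

(-54, 21, -32)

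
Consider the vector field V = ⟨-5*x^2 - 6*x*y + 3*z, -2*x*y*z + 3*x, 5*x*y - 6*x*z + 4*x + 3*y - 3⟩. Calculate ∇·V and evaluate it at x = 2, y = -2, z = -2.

-12

∂V₁/∂x = -10*x - 6*y
∂V₂/∂y = -2*x*z
∂V₃/∂z = -6*x
∇·V = -2*x*z - 16*x - 6*y
At (2, -2, -2): -12.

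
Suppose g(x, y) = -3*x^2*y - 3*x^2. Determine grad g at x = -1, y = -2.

∂g/∂x = -6*x*y - 6*x
∂g/∂y = -3*x^2
∇g = (-6*x*y - 6*x, -3*x^2)
At (-1, -2): (-6, -3).

(-6, -3)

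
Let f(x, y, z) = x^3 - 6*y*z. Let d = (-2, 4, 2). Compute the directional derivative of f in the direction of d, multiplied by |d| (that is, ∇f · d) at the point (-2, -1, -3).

∂f/∂x = 3*x^2
∂f/∂y = -6*z
∂f/∂z = -6*y
∇f at (-2, -1, -3) = (12, 18, 6)
∇f · d = (12)(-2) + (18)(4) + (6)(2) = 60

60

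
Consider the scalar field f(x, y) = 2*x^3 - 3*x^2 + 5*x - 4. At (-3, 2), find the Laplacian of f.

-42

∂²f/∂x² = 6*(2*x - 1)
∂²f/∂y² = 0
∇²f = 12*x - 6
At (-3, 2): -42.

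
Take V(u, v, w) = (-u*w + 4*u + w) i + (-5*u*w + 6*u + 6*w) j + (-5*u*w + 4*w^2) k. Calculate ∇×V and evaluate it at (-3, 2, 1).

(∇×V)₁ = ∂V₃/∂v − ∂V₂/∂w = 5*u - 6
(∇×V)₂ = ∂V₁/∂w − ∂V₃/∂u = -u + 5*w + 1
(∇×V)₃ = ∂V₂/∂u − ∂V₁/∂v = -5*w + 6
∇×V = (5*u - 6, -u + 5*w + 1, -5*w + 6)
At (-3, 2, 1): (-21, 9, 1).

(-21, 9, 1)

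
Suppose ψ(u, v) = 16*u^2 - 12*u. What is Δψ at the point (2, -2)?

∂²ψ/∂u² = 32
∂²ψ/∂v² = 0
∇²ψ = 32
At (2, -2): 32.

32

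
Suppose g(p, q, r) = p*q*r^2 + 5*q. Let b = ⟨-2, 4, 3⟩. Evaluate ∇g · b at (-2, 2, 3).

-160

∂g/∂p = q*r^2
∂g/∂q = p*r^2 + 5
∂g/∂r = 2*p*q*r
∇g at (-2, 2, 3) = (18, -13, -24)
∇g · b = (18)(-2) + (-13)(4) + (-24)(3) = -160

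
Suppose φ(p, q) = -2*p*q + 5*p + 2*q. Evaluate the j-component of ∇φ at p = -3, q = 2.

8

(∇φ)_2 = ∂φ/∂q = -2*p + 2
At (-3, 2): 8.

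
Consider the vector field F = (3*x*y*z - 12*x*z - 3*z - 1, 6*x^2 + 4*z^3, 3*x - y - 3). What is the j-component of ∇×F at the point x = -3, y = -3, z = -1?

(∇×F)_2 = ∂F₁/∂z − ∂F₃/∂x
= 3*x*y - 12*x - 3 − (3)
= 3*x*y - 12*x - 6
At (-3, -3, -1): 57.

57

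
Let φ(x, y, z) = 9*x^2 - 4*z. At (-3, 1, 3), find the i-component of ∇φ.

-54

(∇φ)_1 = ∂φ/∂x = 18*x
At (-3, 1, 3): -54.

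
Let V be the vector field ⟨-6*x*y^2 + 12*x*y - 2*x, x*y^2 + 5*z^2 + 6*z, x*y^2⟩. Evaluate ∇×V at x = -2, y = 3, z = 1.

(-28, -9, -39)

(∇×V)₁ = ∂V₃/∂y − ∂V₂/∂z = 2*x*y - 10*z - 6
(∇×V)₂ = ∂V₁/∂z − ∂V₃/∂x = -y^2
(∇×V)₃ = ∂V₂/∂x − ∂V₁/∂y = 12*x*y - 12*x + y^2
∇×V = (2*x*y - 10*z - 6, -y^2, 12*x*y - 12*x + y^2)
At (-2, 3, 1): (-28, -9, -39).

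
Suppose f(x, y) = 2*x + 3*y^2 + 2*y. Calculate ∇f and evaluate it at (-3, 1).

∂f/∂x = 2
∂f/∂y = 6*y + 2
∇f = (2, 6*y + 2)
At (-3, 1): (2, 8).

(2, 8)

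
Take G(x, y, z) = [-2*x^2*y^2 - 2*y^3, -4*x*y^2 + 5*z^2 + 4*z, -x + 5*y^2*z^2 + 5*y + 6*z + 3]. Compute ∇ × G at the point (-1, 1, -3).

(121, 1, 6)

(∇×G)₁ = ∂G₃/∂y − ∂G₂/∂z = 10*y*z^2 - 10*z + 1
(∇×G)₂ = ∂G₁/∂z − ∂G₃/∂x = 1
(∇×G)₃ = ∂G₂/∂x − ∂G₁/∂y = 4*x^2*y + 2*y^2
∇×G = (10*y*z^2 - 10*z + 1, 1, 4*x^2*y + 2*y^2)
At (-1, 1, -3): (121, 1, 6).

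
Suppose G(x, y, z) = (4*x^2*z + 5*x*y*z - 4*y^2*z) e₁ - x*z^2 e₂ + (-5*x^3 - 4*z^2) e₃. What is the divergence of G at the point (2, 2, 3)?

∂G₁/∂x = 8*x*z + 5*y*z
∂G₂/∂y = 0
∂G₃/∂z = -8*z
∇·G = 8*x*z + 5*y*z - 8*z
At (2, 2, 3): 54.

54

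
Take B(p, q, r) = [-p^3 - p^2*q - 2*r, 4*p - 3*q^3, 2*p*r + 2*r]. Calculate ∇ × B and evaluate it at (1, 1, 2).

(0, -6, 5)

(∇×B)₁ = ∂B₃/∂q − ∂B₂/∂r = 0
(∇×B)₂ = ∂B₁/∂r − ∂B₃/∂p = -2*r - 2
(∇×B)₃ = ∂B₂/∂p − ∂B₁/∂q = p^2 + 4
∇×B = (0, -2*r - 2, p^2 + 4)
At (1, 1, 2): (0, -6, 5).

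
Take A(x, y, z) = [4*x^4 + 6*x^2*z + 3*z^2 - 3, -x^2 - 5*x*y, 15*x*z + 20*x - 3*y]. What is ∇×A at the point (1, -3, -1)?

(-3, -5, 13)

(∇×A)₁ = ∂A₃/∂y − ∂A₂/∂z = -3
(∇×A)₂ = ∂A₁/∂z − ∂A₃/∂x = 6*x^2 - 9*z - 20
(∇×A)₃ = ∂A₂/∂x − ∂A₁/∂y = -2*x - 5*y
∇×A = (-3, 6*x^2 - 9*z - 20, -2*x - 5*y)
At (1, -3, -1): (-3, -5, 13).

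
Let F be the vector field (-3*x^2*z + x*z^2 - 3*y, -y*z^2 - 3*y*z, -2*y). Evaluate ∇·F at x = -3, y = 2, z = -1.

∂F₁/∂x = -6*x*z + z^2
∂F₂/∂y = -z^2 - 3*z
∂F₃/∂z = 0
∇·F = -6*x*z - 3*z
At (-3, 2, -1): -15.

-15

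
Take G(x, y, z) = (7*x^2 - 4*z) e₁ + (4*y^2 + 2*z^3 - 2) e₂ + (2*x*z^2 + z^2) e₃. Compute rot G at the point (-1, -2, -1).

(-6, -6, 0)

(∇×G)₁ = ∂G₃/∂y − ∂G₂/∂z = -6*z^2
(∇×G)₂ = ∂G₁/∂z − ∂G₃/∂x = -2*z^2 - 4
(∇×G)₃ = ∂G₂/∂x − ∂G₁/∂y = 0
∇×G = (-6*z^2, -2*z^2 - 4, 0)
At (-1, -2, -1): (-6, -6, 0).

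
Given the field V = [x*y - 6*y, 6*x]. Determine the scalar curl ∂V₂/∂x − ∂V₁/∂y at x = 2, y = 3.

10

∂V₂/∂x = 6
∂V₁/∂y = x - 6
Scalar curl = -x + 12
At (2, 3): 10.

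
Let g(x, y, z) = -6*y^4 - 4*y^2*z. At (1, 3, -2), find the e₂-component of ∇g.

-600

(∇g)_2 = ∂g/∂y = -24*y^3 - 8*y*z
At (1, 3, -2): -600.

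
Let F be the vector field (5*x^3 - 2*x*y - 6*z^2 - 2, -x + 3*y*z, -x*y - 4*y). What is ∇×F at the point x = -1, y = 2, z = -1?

(∇×F)₁ = ∂F₃/∂y − ∂F₂/∂z = -x - 3*y - 4
(∇×F)₂ = ∂F₁/∂z − ∂F₃/∂x = y - 12*z
(∇×F)₃ = ∂F₂/∂x − ∂F₁/∂y = 2*x - 1
∇×F = (-x - 3*y - 4, y - 12*z, 2*x - 1)
At (-1, 2, -1): (-9, 14, -3).

(-9, 14, -3)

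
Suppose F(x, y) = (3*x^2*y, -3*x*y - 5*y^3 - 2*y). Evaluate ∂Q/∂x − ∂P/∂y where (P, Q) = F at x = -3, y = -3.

-18

∂F₂/∂x = -3*y
∂F₁/∂y = 3*x^2
Scalar curl = -3*x^2 - 3*y
At (-3, -3): -18.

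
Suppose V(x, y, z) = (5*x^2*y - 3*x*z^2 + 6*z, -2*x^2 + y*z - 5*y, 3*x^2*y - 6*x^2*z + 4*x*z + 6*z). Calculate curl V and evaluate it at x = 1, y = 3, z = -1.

(∇×V)₁ = ∂V₃/∂y − ∂V₂/∂z = 3*x^2 - y
(∇×V)₂ = ∂V₁/∂z − ∂V₃/∂x = -6*x*y + 6*x*z - 4*z + 6
(∇×V)₃ = ∂V₂/∂x − ∂V₁/∂y = -5*x^2 - 4*x
∇×V = (3*x^2 - y, -6*x*y + 6*x*z - 4*z + 6, -5*x^2 - 4*x)
At (1, 3, -1): (0, -14, -9).

(0, -14, -9)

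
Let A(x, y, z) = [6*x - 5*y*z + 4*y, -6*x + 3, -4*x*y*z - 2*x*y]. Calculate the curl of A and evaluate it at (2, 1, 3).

(-28, 9, 5)

(∇×A)₁ = ∂A₃/∂y − ∂A₂/∂z = -4*x*z - 2*x
(∇×A)₂ = ∂A₁/∂z − ∂A₃/∂x = 4*y*z - 3*y
(∇×A)₃ = ∂A₂/∂x − ∂A₁/∂y = 5*z - 10
∇×A = (-4*x*z - 2*x, 4*y*z - 3*y, 5*z - 10)
At (2, 1, 3): (-28, 9, 5).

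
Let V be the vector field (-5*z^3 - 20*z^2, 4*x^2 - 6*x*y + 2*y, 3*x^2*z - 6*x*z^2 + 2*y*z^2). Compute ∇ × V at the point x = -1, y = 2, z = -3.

(18, 21, -20)

(∇×V)₁ = ∂V₃/∂y − ∂V₂/∂z = 2*z^2
(∇×V)₂ = ∂V₁/∂z − ∂V₃/∂x = -6*x*z - 9*z^2 - 40*z
(∇×V)₃ = ∂V₂/∂x − ∂V₁/∂y = 8*x - 6*y
∇×V = (2*z^2, -6*x*z - 9*z^2 - 40*z, 8*x - 6*y)
At (-1, 2, -3): (18, 21, -20).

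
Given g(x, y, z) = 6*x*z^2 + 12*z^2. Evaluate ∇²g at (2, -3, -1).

∂²g/∂x² = 0
∂²g/∂y² = 0
∂²g/∂z² = 12*(x + 2)
∇²g = 12*x + 24
At (2, -3, -1): 48.

48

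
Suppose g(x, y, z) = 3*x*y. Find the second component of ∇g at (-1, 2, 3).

-3

(∇g)_2 = ∂g/∂y = 3*x
At (-1, 2, 3): -3.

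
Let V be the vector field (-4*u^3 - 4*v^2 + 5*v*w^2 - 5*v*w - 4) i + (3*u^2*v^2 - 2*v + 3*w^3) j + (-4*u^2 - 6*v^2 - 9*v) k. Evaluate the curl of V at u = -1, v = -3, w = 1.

(18, -23, -78)

(∇×V)₁ = ∂V₃/∂v − ∂V₂/∂w = -12*v - 9*w^2 - 9
(∇×V)₂ = ∂V₁/∂w − ∂V₃/∂u = 8*u + 10*v*w - 5*v
(∇×V)₃ = ∂V₂/∂u − ∂V₁/∂v = 6*u*v^2 + 8*v - 5*w^2 + 5*w
∇×V = (-12*v - 9*w^2 - 9, 8*u + 10*v*w - 5*v, 6*u*v^2 + 8*v - 5*w^2 + 5*w)
At (-1, -3, 1): (18, -23, -78).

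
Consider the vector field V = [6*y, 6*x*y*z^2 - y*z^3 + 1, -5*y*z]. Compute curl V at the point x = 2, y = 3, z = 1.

(-68, 0, 12)

(∇×V)₁ = ∂V₃/∂y − ∂V₂/∂z = -12*x*y*z + 3*y*z^2 - 5*z
(∇×V)₂ = ∂V₁/∂z − ∂V₃/∂x = 0
(∇×V)₃ = ∂V₂/∂x − ∂V₁/∂y = 6*y*z^2 - 6
∇×V = (-12*x*y*z + 3*y*z^2 - 5*z, 0, 6*y*z^2 - 6)
At (2, 3, 1): (-68, 0, 12).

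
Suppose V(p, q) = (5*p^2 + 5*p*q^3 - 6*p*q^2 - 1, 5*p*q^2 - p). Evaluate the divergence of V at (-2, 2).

-44

∂V₁/∂p = 10*p + 5*q^3 - 6*q^2
∂V₂/∂q = 10*p*q
∇·V = 10*p*q + 10*p + 5*q^3 - 6*q^2
At (-2, 2): -44.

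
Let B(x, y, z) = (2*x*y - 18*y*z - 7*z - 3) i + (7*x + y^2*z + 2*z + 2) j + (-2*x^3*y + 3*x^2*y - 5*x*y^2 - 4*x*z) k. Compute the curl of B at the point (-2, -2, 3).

(∇×B)₁ = ∂B₃/∂y − ∂B₂/∂z = -2*x^3 + 3*x^2 - 10*x*y - y^2 - 2
(∇×B)₂ = ∂B₁/∂z − ∂B₃/∂x = 6*x^2*y - 6*x*y + 5*y^2 - 18*y + 4*z - 7
(∇×B)₃ = ∂B₂/∂x − ∂B₁/∂y = -2*x + 18*z + 7
∇×B = (-2*x^3 + 3*x^2 - 10*x*y - y^2 - 2, 6*x^2*y - 6*x*y + 5*y^2 - 18*y + 4*z - 7, -2*x + 18*z + 7)
At (-2, -2, 3): (-18, -11, 65).

(-18, -11, 65)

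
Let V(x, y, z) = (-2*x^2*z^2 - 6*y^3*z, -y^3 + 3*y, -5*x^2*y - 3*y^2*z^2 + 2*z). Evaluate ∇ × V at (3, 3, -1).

(-63, -36, -162)

(∇×V)₁ = ∂V₃/∂y − ∂V₂/∂z = -5*x^2 - 6*y*z^2
(∇×V)₂ = ∂V₁/∂z − ∂V₃/∂x = -4*x^2*z + 10*x*y - 6*y^3
(∇×V)₃ = ∂V₂/∂x − ∂V₁/∂y = 18*y^2*z
∇×V = (-5*x^2 - 6*y*z^2, -4*x^2*z + 10*x*y - 6*y^3, 18*y^2*z)
At (3, 3, -1): (-63, -36, -162).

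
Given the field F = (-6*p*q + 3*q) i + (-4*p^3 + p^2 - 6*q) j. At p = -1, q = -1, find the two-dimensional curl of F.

∂F₂/∂p = -12*p^2 + 2*p
∂F₁/∂q = -6*p + 3
Scalar curl = -12*p^2 + 8*p - 3
At (-1, -1): -23.

-23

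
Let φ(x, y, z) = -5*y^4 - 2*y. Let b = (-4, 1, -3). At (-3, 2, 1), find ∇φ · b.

-162

∂φ/∂x = 0
∂φ/∂y = -20*y^3 - 2
∂φ/∂z = 0
∇φ at (-3, 2, 1) = (0, -162, 0)
∇φ · b = (0)(-4) + (-162)(1) + (0)(-3) = -162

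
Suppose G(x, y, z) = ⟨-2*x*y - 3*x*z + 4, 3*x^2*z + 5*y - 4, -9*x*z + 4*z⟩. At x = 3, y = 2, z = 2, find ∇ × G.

(-27, 9, 42)

(∇×G)₁ = ∂G₃/∂y − ∂G₂/∂z = -3*x^2
(∇×G)₂ = ∂G₁/∂z − ∂G₃/∂x = -3*x + 9*z
(∇×G)₃ = ∂G₂/∂x − ∂G₁/∂y = 6*x*z + 2*x
∇×G = (-3*x^2, -3*x + 9*z, 6*x*z + 2*x)
At (3, 2, 2): (-27, 9, 42).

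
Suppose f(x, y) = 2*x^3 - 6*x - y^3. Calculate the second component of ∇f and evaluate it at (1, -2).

-12

(∇f)_2 = ∂f/∂y = -3*y^2
At (1, -2): -12.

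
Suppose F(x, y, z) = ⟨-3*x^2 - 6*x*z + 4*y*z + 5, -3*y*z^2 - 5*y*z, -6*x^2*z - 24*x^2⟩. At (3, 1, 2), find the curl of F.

(17, 202, -8)

(∇×F)₁ = ∂F₃/∂y − ∂F₂/∂z = 6*y*z + 5*y
(∇×F)₂ = ∂F₁/∂z − ∂F₃/∂x = 12*x*z + 42*x + 4*y
(∇×F)₃ = ∂F₂/∂x − ∂F₁/∂y = -4*z
∇×F = (6*y*z + 5*y, 12*x*z + 42*x + 4*y, -4*z)
At (3, 1, 2): (17, 202, -8).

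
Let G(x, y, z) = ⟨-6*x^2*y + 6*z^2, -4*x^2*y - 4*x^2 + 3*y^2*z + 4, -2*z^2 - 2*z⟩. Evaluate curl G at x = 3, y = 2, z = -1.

(∇×G)₁ = ∂G₃/∂y − ∂G₂/∂z = -3*y^2
(∇×G)₂ = ∂G₁/∂z − ∂G₃/∂x = 12*z
(∇×G)₃ = ∂G₂/∂x − ∂G₁/∂y = 6*x^2 - 8*x*y - 8*x
∇×G = (-3*y^2, 12*z, 6*x^2 - 8*x*y - 8*x)
At (3, 2, -1): (-12, -12, -18).

(-12, -12, -18)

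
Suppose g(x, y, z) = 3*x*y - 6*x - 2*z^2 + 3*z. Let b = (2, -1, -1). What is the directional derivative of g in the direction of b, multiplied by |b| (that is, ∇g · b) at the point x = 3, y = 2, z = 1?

∂g/∂x = 3*y - 6
∂g/∂y = 3*x
∂g/∂z = -4*z + 3
∇g at (3, 2, 1) = (0, 9, -1)
∇g · b = (0)(2) + (9)(-1) + (-1)(-1) = -8

-8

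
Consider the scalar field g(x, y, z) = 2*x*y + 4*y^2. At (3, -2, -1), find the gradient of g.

(-4, -10, 0)

∂g/∂x = 2*y
∂g/∂y = 2*x + 8*y
∂g/∂z = 0
∇g = (2*y, 2*x + 8*y, 0)
At (3, -2, -1): (-4, -10, 0).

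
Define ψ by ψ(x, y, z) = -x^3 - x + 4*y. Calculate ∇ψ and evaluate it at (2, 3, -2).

∂ψ/∂x = -3*x^2 - 1
∂ψ/∂y = 4
∂ψ/∂z = 0
∇ψ = (-3*x^2 - 1, 4, 0)
At (2, 3, -2): (-13, 4, 0).

(-13, 4, 0)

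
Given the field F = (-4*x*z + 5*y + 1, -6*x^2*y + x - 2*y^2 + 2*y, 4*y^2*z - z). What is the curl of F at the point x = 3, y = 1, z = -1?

(-8, -12, -40)

(∇×F)₁ = ∂F₃/∂y − ∂F₂/∂z = 8*y*z
(∇×F)₂ = ∂F₁/∂z − ∂F₃/∂x = -4*x
(∇×F)₃ = ∂F₂/∂x − ∂F₁/∂y = -12*x*y - 4
∇×F = (8*y*z, -4*x, -12*x*y - 4)
At (3, 1, -1): (-8, -12, -40).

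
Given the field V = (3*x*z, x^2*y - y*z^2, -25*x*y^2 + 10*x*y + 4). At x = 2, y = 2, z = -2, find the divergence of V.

-6

∂V₁/∂x = 3*z
∂V₂/∂y = x^2 - z^2
∂V₃/∂z = 0
∇·V = x^2 - z^2 + 3*z
At (2, 2, -2): -6.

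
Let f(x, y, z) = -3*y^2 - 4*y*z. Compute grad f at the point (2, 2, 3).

∂f/∂x = 0
∂f/∂y = -6*y - 4*z
∂f/∂z = -4*y
∇f = (0, -6*y - 4*z, -4*y)
At (2, 2, 3): (0, -24, -8).

(0, -24, -8)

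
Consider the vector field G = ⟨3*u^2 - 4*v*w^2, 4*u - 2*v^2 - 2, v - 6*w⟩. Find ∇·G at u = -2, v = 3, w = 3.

-30

∂G₁/∂u = 6*u
∂G₂/∂v = -4*v
∂G₃/∂w = -6
∇·G = 6*u - 4*v - 6
At (-2, 3, 3): -30.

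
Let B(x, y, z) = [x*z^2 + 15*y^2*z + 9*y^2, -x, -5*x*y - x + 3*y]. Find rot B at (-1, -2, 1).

(8, 49, 95)

(∇×B)₁ = ∂B₃/∂y − ∂B₂/∂z = -5*x + 3
(∇×B)₂ = ∂B₁/∂z − ∂B₃/∂x = 2*x*z + 15*y^2 + 5*y + 1
(∇×B)₃ = ∂B₂/∂x − ∂B₁/∂y = -30*y*z - 18*y - 1
∇×B = (-5*x + 3, 2*x*z + 15*y^2 + 5*y + 1, -30*y*z - 18*y - 1)
At (-1, -2, 1): (8, 49, 95).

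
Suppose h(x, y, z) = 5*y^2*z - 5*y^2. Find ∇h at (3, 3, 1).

(0, 0, 45)

∂h/∂x = 0
∂h/∂y = 10*y*z - 10*y
∂h/∂z = 5*y^2
∇h = (0, 10*y*z - 10*y, 5*y^2)
At (3, 3, 1): (0, 0, 45).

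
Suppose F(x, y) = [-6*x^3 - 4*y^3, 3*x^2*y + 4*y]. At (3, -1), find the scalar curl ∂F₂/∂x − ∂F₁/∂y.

-6

∂F₂/∂x = 6*x*y
∂F₁/∂y = -12*y^2
Scalar curl = 6*x*y + 12*y^2
At (3, -1): -6.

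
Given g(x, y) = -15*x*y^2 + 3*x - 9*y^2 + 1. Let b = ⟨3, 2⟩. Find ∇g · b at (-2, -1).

-120

∂g/∂x = -15*y^2 + 3
∂g/∂y = -30*x*y - 18*y
∇g at (-2, -1) = (-12, -42)
∇g · b = (-12)(3) + (-42)(2) = -120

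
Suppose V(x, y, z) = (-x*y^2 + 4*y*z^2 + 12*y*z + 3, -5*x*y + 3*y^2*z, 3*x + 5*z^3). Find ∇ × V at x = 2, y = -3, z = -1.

(-27, -15, 11)

(∇×V)₁ = ∂V₃/∂y − ∂V₂/∂z = -3*y^2
(∇×V)₂ = ∂V₁/∂z − ∂V₃/∂x = 8*y*z + 12*y - 3
(∇×V)₃ = ∂V₂/∂x − ∂V₁/∂y = 2*x*y - 5*y - 4*z^2 - 12*z
∇×V = (-3*y^2, 8*y*z + 12*y - 3, 2*x*y - 5*y - 4*z^2 - 12*z)
At (2, -3, -1): (-27, -15, 11).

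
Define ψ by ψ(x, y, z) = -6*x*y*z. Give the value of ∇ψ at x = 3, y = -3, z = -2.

∂ψ/∂x = -6*y*z
∂ψ/∂y = -6*x*z
∂ψ/∂z = -6*x*y
∇ψ = (-6*y*z, -6*x*z, -6*x*y)
At (3, -3, -2): (-36, 36, 54).

(-36, 36, 54)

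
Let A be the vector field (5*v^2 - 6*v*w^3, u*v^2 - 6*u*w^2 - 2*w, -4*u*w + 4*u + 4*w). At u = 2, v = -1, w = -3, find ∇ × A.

(∇×A)₁ = ∂A₃/∂v − ∂A₂/∂w = 12*u*w + 2
(∇×A)₂ = ∂A₁/∂w − ∂A₃/∂u = -18*v*w^2 + 4*w - 4
(∇×A)₃ = ∂A₂/∂u − ∂A₁/∂v = v^2 - 10*v + 6*w^3 - 6*w^2
∇×A = (12*u*w + 2, -18*v*w^2 + 4*w - 4, v^2 - 10*v + 6*w^3 - 6*w^2)
At (2, -1, -3): (-70, 146, -205).

(-70, 146, -205)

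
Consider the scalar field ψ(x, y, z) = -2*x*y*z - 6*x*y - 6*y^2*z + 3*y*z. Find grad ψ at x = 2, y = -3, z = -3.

∂ψ/∂x = -2*y*z - 6*y
∂ψ/∂y = -2*x*z - 6*x - 12*y*z + 3*z
∂ψ/∂z = -2*x*y - 6*y^2 + 3*y
∇ψ = (-2*y*z - 6*y, -2*x*z - 6*x - 12*y*z + 3*z, -2*x*y - 6*y^2 + 3*y)
At (2, -3, -3): (0, -117, -51).

(0, -117, -51)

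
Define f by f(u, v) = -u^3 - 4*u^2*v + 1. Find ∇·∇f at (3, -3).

∂²f/∂u² = -2*(3*u + 4*v)
∂²f/∂v² = 0
∇²f = -6*u - 8*v
At (3, -3): 6.

6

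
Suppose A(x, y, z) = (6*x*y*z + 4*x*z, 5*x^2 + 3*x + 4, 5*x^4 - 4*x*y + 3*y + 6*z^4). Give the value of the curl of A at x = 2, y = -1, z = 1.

(∇×A)₁ = ∂A₃/∂y − ∂A₂/∂z = -4*x + 3
(∇×A)₂ = ∂A₁/∂z − ∂A₃/∂x = -20*x^3 + 6*x*y + 4*x + 4*y
(∇×A)₃ = ∂A₂/∂x − ∂A₁/∂y = -6*x*z + 10*x + 3
∇×A = (-4*x + 3, -20*x^3 + 6*x*y + 4*x + 4*y, -6*x*z + 10*x + 3)
At (2, -1, 1): (-5, -168, 11).

(-5, -168, 11)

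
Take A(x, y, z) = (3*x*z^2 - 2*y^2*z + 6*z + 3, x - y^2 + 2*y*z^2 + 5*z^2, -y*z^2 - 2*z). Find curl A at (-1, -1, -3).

(∇×A)₁ = ∂A₃/∂y − ∂A₂/∂z = -4*y*z - z^2 - 10*z
(∇×A)₂ = ∂A₁/∂z − ∂A₃/∂x = 6*x*z - 2*y^2 + 6
(∇×A)₃ = ∂A₂/∂x − ∂A₁/∂y = 4*y*z + 1
∇×A = (-4*y*z - z^2 - 10*z, 6*x*z - 2*y^2 + 6, 4*y*z + 1)
At (-1, -1, -3): (9, 22, 13).

(9, 22, 13)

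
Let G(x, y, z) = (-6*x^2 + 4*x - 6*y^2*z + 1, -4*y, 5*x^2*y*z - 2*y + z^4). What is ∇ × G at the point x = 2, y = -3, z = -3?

(-62, -234, 108)

(∇×G)₁ = ∂G₃/∂y − ∂G₂/∂z = 5*x^2*z - 2
(∇×G)₂ = ∂G₁/∂z − ∂G₃/∂x = -10*x*y*z - 6*y^2
(∇×G)₃ = ∂G₂/∂x − ∂G₁/∂y = 12*y*z
∇×G = (5*x^2*z - 2, -10*x*y*z - 6*y^2, 12*y*z)
At (2, -3, -3): (-62, -234, 108).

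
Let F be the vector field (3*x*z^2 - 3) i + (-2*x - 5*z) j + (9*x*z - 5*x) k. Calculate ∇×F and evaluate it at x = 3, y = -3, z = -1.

(5, -4, -2)

(∇×F)₁ = ∂F₃/∂y − ∂F₂/∂z = 5
(∇×F)₂ = ∂F₁/∂z − ∂F₃/∂x = 6*x*z - 9*z + 5
(∇×F)₃ = ∂F₂/∂x − ∂F₁/∂y = -2
∇×F = (5, 6*x*z - 9*z + 5, -2)
At (3, -3, -1): (5, -4, -2).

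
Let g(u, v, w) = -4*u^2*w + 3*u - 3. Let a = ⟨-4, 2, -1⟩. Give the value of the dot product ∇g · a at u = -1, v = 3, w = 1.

-40

∂g/∂u = -8*u*w + 3
∂g/∂v = 0
∂g/∂w = -4*u^2
∇g at (-1, 3, 1) = (11, 0, -4)
∇g · a = (11)(-4) + (0)(2) + (-4)(-1) = -40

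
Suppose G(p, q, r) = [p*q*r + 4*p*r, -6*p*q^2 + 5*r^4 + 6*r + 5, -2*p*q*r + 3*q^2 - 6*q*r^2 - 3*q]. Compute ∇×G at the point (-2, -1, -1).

(-5, -4, -8)

(∇×G)₁ = ∂G₃/∂q − ∂G₂/∂r = -2*p*r + 6*q - 20*r^3 - 6*r^2 - 9
(∇×G)₂ = ∂G₁/∂r − ∂G₃/∂p = p*q + 4*p + 2*q*r
(∇×G)₃ = ∂G₂/∂p − ∂G₁/∂q = -p*r - 6*q^2
∇×G = (-2*p*r + 6*q - 20*r^3 - 6*r^2 - 9, p*q + 4*p + 2*q*r, -p*r - 6*q^2)
At (-2, -1, -1): (-5, -4, -8).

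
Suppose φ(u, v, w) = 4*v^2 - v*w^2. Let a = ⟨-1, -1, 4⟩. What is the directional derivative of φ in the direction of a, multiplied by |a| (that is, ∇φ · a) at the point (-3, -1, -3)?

-7

∂φ/∂u = 0
∂φ/∂v = 8*v - w^2
∂φ/∂w = -2*v*w
∇φ at (-3, -1, -3) = (0, -17, -6)
∇φ · a = (0)(-1) + (-17)(-1) + (-6)(4) = -7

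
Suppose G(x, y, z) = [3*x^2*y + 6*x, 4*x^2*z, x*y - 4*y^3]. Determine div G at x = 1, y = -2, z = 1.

∂G₁/∂x = 6*x*y + 6
∂G₂/∂y = 0
∂G₃/∂z = 0
∇·G = 6*x*y + 6
At (1, -2, 1): -6.

-6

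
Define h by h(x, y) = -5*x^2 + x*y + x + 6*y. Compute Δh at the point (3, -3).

∂²h/∂x² = -10
∂²h/∂y² = 0
∇²h = -10
At (3, -3): -10.

-10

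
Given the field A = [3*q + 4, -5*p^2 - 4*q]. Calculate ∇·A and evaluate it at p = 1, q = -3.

∂A₁/∂p = 0
∂A₂/∂q = -4
∇·A = -4
At (1, -3): -4.

-4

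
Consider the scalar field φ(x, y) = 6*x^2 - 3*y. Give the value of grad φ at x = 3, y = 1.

(36, -3)

∂φ/∂x = 12*x
∂φ/∂y = -3
∇φ = (12*x, -3)
At (3, 1): (36, -3).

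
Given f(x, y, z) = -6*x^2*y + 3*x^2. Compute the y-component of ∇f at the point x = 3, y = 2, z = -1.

(∇f)_2 = ∂f/∂y = -6*x^2
At (3, 2, -1): -54.

-54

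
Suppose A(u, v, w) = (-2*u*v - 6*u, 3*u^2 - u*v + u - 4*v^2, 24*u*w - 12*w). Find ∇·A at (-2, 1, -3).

-74

∂A₁/∂u = -2*v - 6
∂A₂/∂v = -u - 8*v
∂A₃/∂w = 24*u - 12
∇·A = 23*u - 10*v - 18
At (-2, 1, -3): -74.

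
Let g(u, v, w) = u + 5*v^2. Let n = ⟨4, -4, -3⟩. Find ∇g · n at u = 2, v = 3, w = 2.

∂g/∂u = 1
∂g/∂v = 10*v
∂g/∂w = 0
∇g at (2, 3, 2) = (1, 30, 0)
∇g · n = (1)(4) + (30)(-4) + (0)(-3) = -116

-116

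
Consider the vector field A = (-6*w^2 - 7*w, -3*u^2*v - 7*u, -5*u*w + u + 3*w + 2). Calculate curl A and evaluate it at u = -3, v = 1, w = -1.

(∇×A)₁ = ∂A₃/∂v − ∂A₂/∂w = 0
(∇×A)₂ = ∂A₁/∂w − ∂A₃/∂u = -7*w - 8
(∇×A)₃ = ∂A₂/∂u − ∂A₁/∂v = -6*u*v - 7
∇×A = (0, -7*w - 8, -6*u*v - 7)
At (-3, 1, -1): (0, -1, 11).

(0, -1, 11)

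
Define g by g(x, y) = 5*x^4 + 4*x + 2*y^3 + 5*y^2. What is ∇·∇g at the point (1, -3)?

∂²g/∂x² = 60*x^2
∂²g/∂y² = 2*(6*y + 5)
∇²g = 60*x^2 + 12*y + 10
At (1, -3): 34.

34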